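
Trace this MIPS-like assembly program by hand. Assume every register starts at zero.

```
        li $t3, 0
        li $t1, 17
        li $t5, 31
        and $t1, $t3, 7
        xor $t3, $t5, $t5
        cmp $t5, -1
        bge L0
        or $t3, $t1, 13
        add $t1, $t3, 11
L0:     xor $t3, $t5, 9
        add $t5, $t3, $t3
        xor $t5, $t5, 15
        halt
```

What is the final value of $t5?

$t3=0
$t1=17
$t5=31
$t1=0&7=0
$t3=31^31=0
cmp $t5, -1  (cmp 31,-1)
bge L0: taken
$t3=31^9=22
$t5=22+22=44
$t5=44^15=35
halt.

35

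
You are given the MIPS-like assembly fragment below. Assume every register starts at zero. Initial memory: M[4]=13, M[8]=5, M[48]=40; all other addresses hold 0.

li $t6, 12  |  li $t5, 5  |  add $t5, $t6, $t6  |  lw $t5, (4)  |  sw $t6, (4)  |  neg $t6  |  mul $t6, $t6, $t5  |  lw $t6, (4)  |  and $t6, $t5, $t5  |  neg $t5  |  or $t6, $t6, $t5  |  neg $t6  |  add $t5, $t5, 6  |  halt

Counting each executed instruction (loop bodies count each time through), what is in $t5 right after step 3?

li $t6, 12 → $t6=12
li $t5, 5 → $t5=5
add $t5, $t6, $t6 → $t5=12+12=24
After step 3: $t5 = 24.

24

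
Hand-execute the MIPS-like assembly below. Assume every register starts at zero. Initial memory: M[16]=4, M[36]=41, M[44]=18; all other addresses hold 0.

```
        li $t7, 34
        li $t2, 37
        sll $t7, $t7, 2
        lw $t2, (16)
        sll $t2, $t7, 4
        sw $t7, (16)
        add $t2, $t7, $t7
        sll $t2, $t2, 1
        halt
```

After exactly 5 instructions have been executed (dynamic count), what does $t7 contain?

after li $t7, 34: $t7=34
after li $t2, 37: $t2=37
after sll $t7, $t7, 2: $t7=34<<2=136
after lw $t2, (16): $t2=M[16]=4
after sll $t2, $t7, 4: $t2=136<<4=2176
After step 5: $t7 = 136.

136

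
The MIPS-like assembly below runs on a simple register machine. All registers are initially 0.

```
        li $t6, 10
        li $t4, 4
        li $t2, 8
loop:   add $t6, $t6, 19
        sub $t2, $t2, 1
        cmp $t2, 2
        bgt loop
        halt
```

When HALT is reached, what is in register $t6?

124

$t6=10
$t4=4
$t2=8
$t6=10+19=29
$t2=8-1=7
cmp $t2, 2  (cmp 7,2)
bgt loop: taken
$t6=29+19=48
$t2=7-1=6
cmp $t2, 2  (cmp 6,2)
bgt loop: taken
$t6=48+19=67
$t2=6-1=5
cmp $t2, 2  (cmp 5,2)
bgt loop: taken
$t6=67+19=86
$t2=5-1=4
cmp $t2, 2  (cmp 4,2)
bgt loop: taken
$t6=86+19=105
$t2=4-1=3
cmp $t2, 2  (cmp 3,2)
bgt loop: taken
$t6=105+19=124
$t2=3-1=2
cmp $t2, 2  (cmp 2,2)
bgt loop: not taken
halt.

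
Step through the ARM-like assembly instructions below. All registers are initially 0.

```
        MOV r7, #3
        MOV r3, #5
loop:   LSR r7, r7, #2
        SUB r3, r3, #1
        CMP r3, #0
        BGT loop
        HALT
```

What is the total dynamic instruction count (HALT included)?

23

after MOV r7, #3: r7=3
after MOV r3, #5: r3=5
after LSR r7, r7, #2: r7=3>>2=0
after SUB r3, r3, #1: r3=5-1=4
CMP r3, #0  (cmp 4,0)
BGT loop: taken
after LSR r7, r7, #2: r7=0>>2=0
after SUB r3, r3, #1: r3=4-1=3
CMP r3, #0  (cmp 3,0)
BGT loop: taken
after LSR r7, r7, #2: r7=0>>2=0
after SUB r3, r3, #1: r3=3-1=2
CMP r3, #0  (cmp 2,0)
BGT loop: taken
after LSR r7, r7, #2: r7=0>>2=0
after SUB r3, r3, #1: r3=2-1=1
CMP r3, #0  (cmp 1,0)
BGT loop: taken
after LSR r7, r7, #2: r7=0>>2=0
after SUB r3, r3, #1: r3=1-1=0
CMP r3, #0  (cmp 0,0)
BGT loop: not taken
halt.
Total executed instructions: 23.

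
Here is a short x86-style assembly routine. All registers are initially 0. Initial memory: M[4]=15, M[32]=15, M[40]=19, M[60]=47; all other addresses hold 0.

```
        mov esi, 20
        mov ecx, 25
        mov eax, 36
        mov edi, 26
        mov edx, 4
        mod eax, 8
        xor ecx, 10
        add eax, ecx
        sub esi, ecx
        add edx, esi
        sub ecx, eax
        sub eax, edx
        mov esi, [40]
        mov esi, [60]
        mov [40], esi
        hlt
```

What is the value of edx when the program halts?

5

after mov esi, 20: esi=20
after mov ecx, 25: ecx=25
after mov eax, 36: eax=36
after mov edi, 26: edi=26
after mov edx, 4: edx=4
after mod eax, 8: eax=36%8=4
after xor ecx, 10: ecx=25^10=19
after add eax, ecx: eax=4+19=23
after sub esi, ecx: esi=20-19=1
after add edx, esi: edx=4+1=5
after sub ecx, eax: ecx=19-23=-4
after sub eax, edx: eax=23-5=18
after mov esi, [40]: esi=M[40]=19
after mov esi, [60]: esi=M[60]=47
mov [40], esi → M[40]=47
halt.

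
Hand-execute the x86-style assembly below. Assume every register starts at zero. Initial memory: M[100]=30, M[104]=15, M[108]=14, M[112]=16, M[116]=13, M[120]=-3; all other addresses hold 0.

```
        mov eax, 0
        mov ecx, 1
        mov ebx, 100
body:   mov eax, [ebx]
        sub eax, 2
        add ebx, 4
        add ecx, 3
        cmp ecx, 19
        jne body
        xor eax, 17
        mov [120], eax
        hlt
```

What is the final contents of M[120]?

-22

eax=0
ecx=1
ebx=100
eax=M[100]=30
eax=30-2=28
ebx=100+4=104
ecx=1+3=4
cmp ecx, 19  (cmp 4,19)
jne body: taken
eax=M[104]=15
eax=15-2=13
ebx=104+4=108
ecx=4+3=7
cmp ecx, 19  (cmp 7,19)
jne body: taken
eax=M[108]=14
eax=14-2=12
ebx=108+4=112
ecx=7+3=10
cmp ecx, 19  (cmp 10,19)
jne body: taken
eax=M[112]=16
eax=16-2=14
ebx=112+4=116
ecx=10+3=13
cmp ecx, 19  (cmp 13,19)
jne body: taken
eax=M[116]=13
eax=13-2=11
ebx=116+4=120
ecx=13+3=16
cmp ecx, 19  (cmp 16,19)
jne body: taken
eax=M[120]=-3
eax=(-3)-2=-5
ebx=120+4=124
ecx=16+3=19
cmp ecx, 19  (cmp 19,19)
jne body: not taken
eax=(-5)^17=-22
mov [120], eax → M[120]=-22
halt.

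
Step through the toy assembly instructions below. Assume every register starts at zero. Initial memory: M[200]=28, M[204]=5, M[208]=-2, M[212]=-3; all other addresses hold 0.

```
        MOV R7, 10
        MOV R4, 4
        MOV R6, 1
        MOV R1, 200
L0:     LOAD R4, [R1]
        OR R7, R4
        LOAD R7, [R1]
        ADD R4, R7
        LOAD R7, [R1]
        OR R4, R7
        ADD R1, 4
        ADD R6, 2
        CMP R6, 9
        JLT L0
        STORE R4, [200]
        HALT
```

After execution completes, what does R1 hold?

216

R7=10
R4=4
R6=1
R1=200
R4=M[200]=28
R7=10|28=30
R7=M[200]=28
R4=28+28=56
R7=M[200]=28
R4=56|28=60
R1=200+4=204
R6=1+2=3
CMP R6, 9  (cmp 3,9)
JLT L0: taken
R4=M[204]=5
R7=28|5=29
R7=M[204]=5
R4=5+5=10
R7=M[204]=5
R4=10|5=15
R1=204+4=208
R6=3+2=5
CMP R6, 9  (cmp 5,9)
JLT L0: taken
R4=M[208]=-2
R7=5|(-2)=-1
R7=M[208]=-2
R4=(-2)+(-2)=-4
R7=M[208]=-2
R4=(-4)|(-2)=-2
R1=208+4=212
R6=5+2=7
CMP R6, 9  (cmp 7,9)
JLT L0: taken
R4=M[212]=-3
R7=(-2)|(-3)=-1
R7=M[212]=-3
R4=(-3)+(-3)=-6
R7=M[212]=-3
R4=(-6)|(-3)=-1
R1=212+4=216
R6=7+2=9
CMP R6, 9  (cmp 9,9)
JLT L0: not taken
STORE R4, [200] → M[200]=-1
halt.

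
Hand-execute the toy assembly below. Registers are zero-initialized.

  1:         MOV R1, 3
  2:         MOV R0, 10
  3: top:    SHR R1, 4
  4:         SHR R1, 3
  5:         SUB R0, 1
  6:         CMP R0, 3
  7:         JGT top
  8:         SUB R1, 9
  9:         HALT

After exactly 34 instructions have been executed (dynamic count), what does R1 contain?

R1=3
R0=10
R1=3>>4=0
R1=0>>3=0
R0=10-1=9
CMP R0, 3  (cmp 9,3)
JGT top: taken
R1=0>>4=0
R1=0>>3=0
R0=9-1=8
CMP R0, 3  (cmp 8,3)
JGT top: taken
R1=0>>4=0
R1=0>>3=0
R0=8-1=7
CMP R0, 3  (cmp 7,3)
JGT top: taken
R1=0>>4=0
R1=0>>3=0
R0=7-1=6
CMP R0, 3  (cmp 6,3)
JGT top: taken
R1=0>>4=0
R1=0>>3=0
R0=6-1=5
CMP R0, 3  (cmp 5,3)
JGT top: taken
R1=0>>4=0
R1=0>>3=0
R0=5-1=4
CMP R0, 3  (cmp 4,3)
JGT top: taken
R1=0>>4=0
R1=0>>3=0
After step 34: R1 = 0.

0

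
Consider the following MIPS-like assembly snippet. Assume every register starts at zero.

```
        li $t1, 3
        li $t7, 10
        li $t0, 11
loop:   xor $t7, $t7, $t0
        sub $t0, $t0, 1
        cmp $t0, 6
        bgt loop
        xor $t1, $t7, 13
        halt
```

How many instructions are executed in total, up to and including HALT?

25

li $t1, 3 → $t1=3
li $t7, 10 → $t7=10
li $t0, 11 → $t0=11
xor $t7, $t7, $t0 → $t7=10^11=1
sub $t0, $t0, 1 → $t0=11-1=10
cmp $t0, 6  (cmp 10,6)
bgt loop: taken
xor $t7, $t7, $t0 → $t7=1^10=11
sub $t0, $t0, 1 → $t0=10-1=9
cmp $t0, 6  (cmp 9,6)
bgt loop: taken
xor $t7, $t7, $t0 → $t7=11^9=2
sub $t0, $t0, 1 → $t0=9-1=8
cmp $t0, 6  (cmp 8,6)
bgt loop: taken
xor $t7, $t7, $t0 → $t7=2^8=10
sub $t0, $t0, 1 → $t0=8-1=7
cmp $t0, 6  (cmp 7,6)
bgt loop: taken
xor $t7, $t7, $t0 → $t7=10^7=13
sub $t0, $t0, 1 → $t0=7-1=6
cmp $t0, 6  (cmp 6,6)
bgt loop: not taken
xor $t1, $t7, 13 → $t1=13^13=0
halt.
Total executed instructions: 25.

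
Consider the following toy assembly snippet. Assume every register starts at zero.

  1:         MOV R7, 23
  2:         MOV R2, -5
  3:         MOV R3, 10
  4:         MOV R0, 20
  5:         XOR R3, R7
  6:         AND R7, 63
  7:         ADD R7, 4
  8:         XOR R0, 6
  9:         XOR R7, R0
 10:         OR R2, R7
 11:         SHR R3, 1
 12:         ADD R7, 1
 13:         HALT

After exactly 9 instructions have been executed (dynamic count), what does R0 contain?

18

MOV R7, 23 → R7=23
MOV R2, -5 → R2=-5
MOV R3, 10 → R3=10
MOV R0, 20 → R0=20
XOR R3, R7 → R3=10^23=29
AND R7, 63 → R7=23&63=23
ADD R7, 4 → R7=23+4=27
XOR R0, 6 → R0=20^6=18
XOR R7, R0 → R7=27^18=9
After step 9: R0 = 18.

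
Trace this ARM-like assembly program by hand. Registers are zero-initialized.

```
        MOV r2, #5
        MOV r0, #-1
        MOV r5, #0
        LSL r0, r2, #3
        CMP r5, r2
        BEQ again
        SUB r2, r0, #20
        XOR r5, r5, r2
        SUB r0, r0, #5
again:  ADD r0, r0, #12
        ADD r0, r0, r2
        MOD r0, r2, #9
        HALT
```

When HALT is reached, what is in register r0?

2

r2=5
r0=-1
r5=0
r0=5<<3=40
CMP r5, r2  (cmp 0,5)
BEQ again: not taken
r2=40-20=20
r5=0^20=20
r0=40-5=35
r0=35+12=47
r0=47+20=67
r0=20%9=2
halt.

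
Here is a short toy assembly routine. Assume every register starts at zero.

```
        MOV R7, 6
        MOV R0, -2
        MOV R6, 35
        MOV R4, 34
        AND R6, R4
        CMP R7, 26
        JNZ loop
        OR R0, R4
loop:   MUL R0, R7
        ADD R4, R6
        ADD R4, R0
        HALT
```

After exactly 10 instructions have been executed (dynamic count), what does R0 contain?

after MOV R7, 6: R7=6
after MOV R0, -2: R0=-2
after MOV R6, 35: R6=35
after MOV R4, 34: R4=34
after AND R6, R4: R6=35&34=34
CMP R7, 26  (cmp 6,26)
JNZ loop: taken
after MUL R0, R7: R0=(-2)*6=-12
after ADD R4, R6: R4=34+34=68
after ADD R4, R0: R4=68+(-12)=56
After step 10: R0 = -12.

-12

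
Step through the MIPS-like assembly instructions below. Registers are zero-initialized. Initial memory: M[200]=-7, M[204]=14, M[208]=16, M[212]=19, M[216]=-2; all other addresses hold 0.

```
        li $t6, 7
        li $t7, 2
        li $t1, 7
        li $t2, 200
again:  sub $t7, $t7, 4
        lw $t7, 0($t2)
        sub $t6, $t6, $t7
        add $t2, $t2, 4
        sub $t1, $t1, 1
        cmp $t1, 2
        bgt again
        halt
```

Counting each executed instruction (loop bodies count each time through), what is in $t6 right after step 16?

li $t6, 7 → $t6=7
li $t7, 2 → $t7=2
li $t1, 7 → $t1=7
li $t2, 200 → $t2=200
sub $t7, $t7, 4 → $t7=2-4=-2
lw $t7, 0($t2) → $t7=M[200]=-7
sub $t6, $t6, $t7 → $t6=7-(-7)=14
add $t2, $t2, 4 → $t2=200+4=204
sub $t1, $t1, 1 → $t1=7-1=6
cmp $t1, 2  (cmp 6,2)
bgt again: taken
sub $t7, $t7, 4 → $t7=(-7)-4=-11
lw $t7, 0($t2) → $t7=M[204]=14
sub $t6, $t6, $t7 → $t6=14-14=0
add $t2, $t2, 4 → $t2=204+4=208
sub $t1, $t1, 1 → $t1=6-1=5
After step 16: $t6 = 0.

0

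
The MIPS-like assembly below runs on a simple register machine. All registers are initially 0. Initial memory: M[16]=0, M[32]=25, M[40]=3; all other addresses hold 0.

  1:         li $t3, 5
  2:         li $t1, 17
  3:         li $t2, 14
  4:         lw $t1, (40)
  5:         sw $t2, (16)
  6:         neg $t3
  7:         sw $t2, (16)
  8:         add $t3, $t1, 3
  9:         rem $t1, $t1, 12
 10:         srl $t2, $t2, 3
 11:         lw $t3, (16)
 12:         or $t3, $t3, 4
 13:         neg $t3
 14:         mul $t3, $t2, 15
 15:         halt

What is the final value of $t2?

1

$t3=5
$t1=17
$t2=14
$t1=M[40]=3
sw $t2, (16) → M[16]=14
$t3=-(5)=-5
sw $t2, (16) → M[16]=14
$t3=3+3=6
$t1=3%12=3
$t2=14>>3=1
$t3=M[16]=14
$t3=14|4=14
$t3=-(14)=-14
$t3=1*15=15
halt.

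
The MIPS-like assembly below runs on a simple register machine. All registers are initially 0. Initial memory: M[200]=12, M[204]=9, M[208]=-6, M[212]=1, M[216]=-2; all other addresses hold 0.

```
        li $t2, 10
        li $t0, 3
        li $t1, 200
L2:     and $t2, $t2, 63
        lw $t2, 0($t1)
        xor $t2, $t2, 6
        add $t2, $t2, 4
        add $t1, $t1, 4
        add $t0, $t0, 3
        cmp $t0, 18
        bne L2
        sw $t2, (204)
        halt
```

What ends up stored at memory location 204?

-4

after li $t2, 10: $t2=10
after li $t0, 3: $t0=3
after li $t1, 200: $t1=200
after and $t2, $t2, 63: $t2=10&63=10
after lw $t2, 0($t1): $t2=M[200]=12
after xor $t2, $t2, 6: $t2=12^6=10
after add $t2, $t2, 4: $t2=10+4=14
after add $t1, $t1, 4: $t1=200+4=204
after add $t0, $t0, 3: $t0=3+3=6
cmp $t0, 18  (cmp 6,18)
bne L2: taken
after and $t2, $t2, 63: $t2=14&63=14
after lw $t2, 0($t1): $t2=M[204]=9
after xor $t2, $t2, 6: $t2=9^6=15
after add $t2, $t2, 4: $t2=15+4=19
after add $t1, $t1, 4: $t1=204+4=208
after add $t0, $t0, 3: $t0=6+3=9
cmp $t0, 18  (cmp 9,18)
bne L2: taken
after and $t2, $t2, 63: $t2=19&63=19
after lw $t2, 0($t1): $t2=M[208]=-6
after xor $t2, $t2, 6: $t2=(-6)^6=-4
after add $t2, $t2, 4: $t2=(-4)+4=0
after add $t1, $t1, 4: $t1=208+4=212
after add $t0, $t0, 3: $t0=9+3=12
cmp $t0, 18  (cmp 12,18)
bne L2: taken
after and $t2, $t2, 63: $t2=0&63=0
after lw $t2, 0($t1): $t2=M[212]=1
after xor $t2, $t2, 6: $t2=1^6=7
after add $t2, $t2, 4: $t2=7+4=11
after add $t1, $t1, 4: $t1=212+4=216
after add $t0, $t0, 3: $t0=12+3=15
cmp $t0, 18  (cmp 15,18)
bne L2: taken
after and $t2, $t2, 63: $t2=11&63=11
after lw $t2, 0($t1): $t2=M[216]=-2
after xor $t2, $t2, 6: $t2=(-2)^6=-8
after add $t2, $t2, 4: $t2=(-8)+4=-4
after add $t1, $t1, 4: $t1=216+4=220
after add $t0, $t0, 3: $t0=15+3=18
cmp $t0, 18  (cmp 18,18)
bne L2: not taken
sw $t2, (204) → M[204]=-4
halt.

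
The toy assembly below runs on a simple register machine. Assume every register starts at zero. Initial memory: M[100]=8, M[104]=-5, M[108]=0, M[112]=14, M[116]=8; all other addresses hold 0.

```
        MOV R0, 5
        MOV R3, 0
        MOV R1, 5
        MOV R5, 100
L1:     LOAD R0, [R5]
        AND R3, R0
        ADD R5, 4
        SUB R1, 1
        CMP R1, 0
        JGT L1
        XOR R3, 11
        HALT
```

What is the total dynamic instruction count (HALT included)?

36

R0=5
R3=0
R1=5
R5=100
R0=M[100]=8
R3=0&8=0
R5=100+4=104
R1=5-1=4
CMP R1, 0  (cmp 4,0)
JGT L1: taken
R0=M[104]=-5
R3=0&(-5)=0
R5=104+4=108
R1=4-1=3
CMP R1, 0  (cmp 3,0)
JGT L1: taken
R0=M[108]=0
R3=0&0=0
R5=108+4=112
R1=3-1=2
CMP R1, 0  (cmp 2,0)
JGT L1: taken
R0=M[112]=14
R3=0&14=0
R5=112+4=116
R1=2-1=1
CMP R1, 0  (cmp 1,0)
JGT L1: taken
R0=M[116]=8
R3=0&8=0
R5=116+4=120
R1=1-1=0
CMP R1, 0  (cmp 0,0)
JGT L1: not taken
R3=0^11=11
halt.
Total executed instructions: 36.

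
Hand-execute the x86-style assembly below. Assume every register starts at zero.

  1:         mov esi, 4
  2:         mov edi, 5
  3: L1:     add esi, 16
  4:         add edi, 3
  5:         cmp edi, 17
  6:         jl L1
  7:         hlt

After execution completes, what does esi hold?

esi=4
edi=5
esi=4+16=20
edi=5+3=8
cmp edi, 17  (cmp 8,17)
jl L1: taken
esi=20+16=36
edi=8+3=11
cmp edi, 17  (cmp 11,17)
jl L1: taken
esi=36+16=52
edi=11+3=14
cmp edi, 17  (cmp 14,17)
jl L1: taken
esi=52+16=68
edi=14+3=17
cmp edi, 17  (cmp 17,17)
jl L1: not taken
halt.

68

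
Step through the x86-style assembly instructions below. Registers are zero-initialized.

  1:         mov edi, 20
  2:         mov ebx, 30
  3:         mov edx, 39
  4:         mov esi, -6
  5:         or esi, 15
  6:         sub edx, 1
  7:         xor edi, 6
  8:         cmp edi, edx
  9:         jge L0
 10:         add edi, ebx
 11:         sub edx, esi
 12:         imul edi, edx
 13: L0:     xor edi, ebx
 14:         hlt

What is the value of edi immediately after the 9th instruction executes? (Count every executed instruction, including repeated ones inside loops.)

mov edi, 20 → edi=20
mov ebx, 30 → ebx=30
mov edx, 39 → edx=39
mov esi, -6 → esi=-6
or esi, 15 → esi=(-6)|15=-1
sub edx, 1 → edx=39-1=38
xor edi, 6 → edi=20^6=18
cmp edi, edx  (cmp 18,38)
jge L0: not taken
After step 9: edi = 18.

18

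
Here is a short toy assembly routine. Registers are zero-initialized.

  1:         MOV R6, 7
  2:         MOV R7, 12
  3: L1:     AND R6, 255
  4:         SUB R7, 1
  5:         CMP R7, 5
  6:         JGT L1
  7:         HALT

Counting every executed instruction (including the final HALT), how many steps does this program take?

31

MOV R6, 7 → R6=7
MOV R7, 12 → R7=12
AND R6, 255 → R6=7&255=7
SUB R7, 1 → R7=12-1=11
CMP R7, 5  (cmp 11,5)
JGT L1: taken
AND R6, 255 → R6=7&255=7
SUB R7, 1 → R7=11-1=10
CMP R7, 5  (cmp 10,5)
JGT L1: taken
AND R6, 255 → R6=7&255=7
SUB R7, 1 → R7=10-1=9
CMP R7, 5  (cmp 9,5)
JGT L1: taken
AND R6, 255 → R6=7&255=7
SUB R7, 1 → R7=9-1=8
CMP R7, 5  (cmp 8,5)
JGT L1: taken
AND R6, 255 → R6=7&255=7
SUB R7, 1 → R7=8-1=7
CMP R7, 5  (cmp 7,5)
JGT L1: taken
AND R6, 255 → R6=7&255=7
SUB R7, 1 → R7=7-1=6
CMP R7, 5  (cmp 6,5)
JGT L1: taken
AND R6, 255 → R6=7&255=7
SUB R7, 1 → R7=6-1=5
CMP R7, 5  (cmp 5,5)
JGT L1: not taken
halt.
Total executed instructions: 31.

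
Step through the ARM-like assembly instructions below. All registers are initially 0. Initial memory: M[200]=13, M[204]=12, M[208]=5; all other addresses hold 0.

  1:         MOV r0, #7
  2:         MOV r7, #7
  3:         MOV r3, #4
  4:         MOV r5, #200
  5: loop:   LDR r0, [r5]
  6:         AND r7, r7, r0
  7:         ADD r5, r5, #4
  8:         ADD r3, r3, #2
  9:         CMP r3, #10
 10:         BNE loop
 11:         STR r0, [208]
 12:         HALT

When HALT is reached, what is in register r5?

MOV r0, #7 → r0=7
MOV r7, #7 → r7=7
MOV r3, #4 → r3=4
MOV r5, #200 → r5=200
LDR r0, [r5] → r0=M[200]=13
AND r7, r7, r0 → r7=7&13=5
ADD r5, r5, #4 → r5=200+4=204
ADD r3, r3, #2 → r3=4+2=6
CMP r3, #10  (cmp 6,10)
BNE loop: taken
LDR r0, [r5] → r0=M[204]=12
AND r7, r7, r0 → r7=5&12=4
ADD r5, r5, #4 → r5=204+4=208
ADD r3, r3, #2 → r3=6+2=8
CMP r3, #10  (cmp 8,10)
BNE loop: taken
LDR r0, [r5] → r0=M[208]=5
AND r7, r7, r0 → r7=4&5=4
ADD r5, r5, #4 → r5=208+4=212
ADD r3, r3, #2 → r3=8+2=10
CMP r3, #10  (cmp 10,10)
BNE loop: not taken
STR r0, [208] → M[208]=5
halt.

212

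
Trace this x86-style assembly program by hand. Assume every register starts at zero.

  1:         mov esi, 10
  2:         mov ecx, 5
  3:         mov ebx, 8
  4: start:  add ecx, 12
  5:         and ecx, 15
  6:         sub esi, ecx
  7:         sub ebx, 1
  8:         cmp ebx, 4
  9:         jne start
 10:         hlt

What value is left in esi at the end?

esi=10
ecx=5
ebx=8
ecx=5+12=17
ecx=17&15=1
esi=10-1=9
ebx=8-1=7
cmp ebx, 4  (cmp 7,4)
jne start: taken
ecx=1+12=13
ecx=13&15=13
esi=9-13=-4
ebx=7-1=6
cmp ebx, 4  (cmp 6,4)
jne start: taken
ecx=13+12=25
ecx=25&15=9
esi=(-4)-9=-13
ebx=6-1=5
cmp ebx, 4  (cmp 5,4)
jne start: taken
ecx=9+12=21
ecx=21&15=5
esi=(-13)-5=-18
ebx=5-1=4
cmp ebx, 4  (cmp 4,4)
jne start: not taken
halt.

-18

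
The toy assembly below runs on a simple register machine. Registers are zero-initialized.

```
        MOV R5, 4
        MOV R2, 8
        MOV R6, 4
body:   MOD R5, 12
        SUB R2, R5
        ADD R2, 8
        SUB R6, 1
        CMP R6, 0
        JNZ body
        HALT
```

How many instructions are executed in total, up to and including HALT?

28

MOV R5, 4 → R5=4
MOV R2, 8 → R2=8
MOV R6, 4 → R6=4
MOD R5, 12 → R5=4%12=4
SUB R2, R5 → R2=8-4=4
ADD R2, 8 → R2=4+8=12
SUB R6, 1 → R6=4-1=3
CMP R6, 0  (cmp 3,0)
JNZ body: taken
MOD R5, 12 → R5=4%12=4
SUB R2, R5 → R2=12-4=8
ADD R2, 8 → R2=8+8=16
SUB R6, 1 → R6=3-1=2
CMP R6, 0  (cmp 2,0)
JNZ body: taken
MOD R5, 12 → R5=4%12=4
SUB R2, R5 → R2=16-4=12
ADD R2, 8 → R2=12+8=20
SUB R6, 1 → R6=2-1=1
CMP R6, 0  (cmp 1,0)
JNZ body: taken
MOD R5, 12 → R5=4%12=4
SUB R2, R5 → R2=20-4=16
ADD R2, 8 → R2=16+8=24
SUB R6, 1 → R6=1-1=0
CMP R6, 0  (cmp 0,0)
JNZ body: not taken
halt.
Total executed instructions: 28.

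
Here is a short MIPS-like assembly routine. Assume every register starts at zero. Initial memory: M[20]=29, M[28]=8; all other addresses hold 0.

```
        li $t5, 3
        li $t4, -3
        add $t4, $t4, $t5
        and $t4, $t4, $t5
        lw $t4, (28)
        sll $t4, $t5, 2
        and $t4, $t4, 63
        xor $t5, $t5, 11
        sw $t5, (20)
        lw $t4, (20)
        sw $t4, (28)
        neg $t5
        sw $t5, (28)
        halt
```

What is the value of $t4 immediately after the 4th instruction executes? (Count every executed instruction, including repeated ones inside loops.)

0

$t5=3
$t4=-3
$t4=(-3)+3=0
$t4=0&3=0
After step 4: $t4 = 0.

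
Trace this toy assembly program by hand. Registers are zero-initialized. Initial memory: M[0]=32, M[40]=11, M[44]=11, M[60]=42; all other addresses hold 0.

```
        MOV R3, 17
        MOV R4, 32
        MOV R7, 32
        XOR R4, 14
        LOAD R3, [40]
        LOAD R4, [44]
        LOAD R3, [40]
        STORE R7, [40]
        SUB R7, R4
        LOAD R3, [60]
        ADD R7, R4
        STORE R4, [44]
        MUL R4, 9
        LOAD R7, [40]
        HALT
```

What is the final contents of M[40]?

after MOV R3, 17: R3=17
after MOV R4, 32: R4=32
after MOV R7, 32: R7=32
after XOR R4, 14: R4=32^14=46
after LOAD R3, [40]: R3=M[40]=11
after LOAD R4, [44]: R4=M[44]=11
after LOAD R3, [40]: R3=M[40]=11
STORE R7, [40] → M[40]=32
after SUB R7, R4: R7=32-11=21
after LOAD R3, [60]: R3=M[60]=42
after ADD R7, R4: R7=21+11=32
STORE R4, [44] → M[44]=11
after MUL R4, 9: R4=11*9=99
after LOAD R7, [40]: R7=M[40]=32
halt.

32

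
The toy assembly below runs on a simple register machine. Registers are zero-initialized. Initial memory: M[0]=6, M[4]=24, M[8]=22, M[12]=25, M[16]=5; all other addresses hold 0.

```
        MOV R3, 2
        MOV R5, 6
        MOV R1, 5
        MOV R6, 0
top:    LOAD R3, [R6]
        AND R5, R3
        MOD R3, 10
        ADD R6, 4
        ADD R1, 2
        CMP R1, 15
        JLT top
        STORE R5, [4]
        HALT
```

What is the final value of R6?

20

after MOV R3, 2: R3=2
after MOV R5, 6: R5=6
after MOV R1, 5: R1=5
after MOV R6, 0: R6=0
after LOAD R3, [R6]: R3=M[0]=6
after AND R5, R3: R5=6&6=6
after MOD R3, 10: R3=6%10=6
after ADD R6, 4: R6=0+4=4
after ADD R1, 2: R1=5+2=7
CMP R1, 15  (cmp 7,15)
JLT top: taken
after LOAD R3, [R6]: R3=M[4]=24
after AND R5, R3: R5=6&24=0
after MOD R3, 10: R3=24%10=4
after ADD R6, 4: R6=4+4=8
after ADD R1, 2: R1=7+2=9
CMP R1, 15  (cmp 9,15)
JLT top: taken
after LOAD R3, [R6]: R3=M[8]=22
after AND R5, R3: R5=0&22=0
after MOD R3, 10: R3=22%10=2
after ADD R6, 4: R6=8+4=12
after ADD R1, 2: R1=9+2=11
CMP R1, 15  (cmp 11,15)
JLT top: taken
after LOAD R3, [R6]: R3=M[12]=25
after AND R5, R3: R5=0&25=0
after MOD R3, 10: R3=25%10=5
after ADD R6, 4: R6=12+4=16
after ADD R1, 2: R1=11+2=13
CMP R1, 15  (cmp 13,15)
JLT top: taken
after LOAD R3, [R6]: R3=M[16]=5
after AND R5, R3: R5=0&5=0
after MOD R3, 10: R3=5%10=5
after ADD R6, 4: R6=16+4=20
after ADD R1, 2: R1=13+2=15
CMP R1, 15  (cmp 15,15)
JLT top: not taken
STORE R5, [4] → M[4]=0
halt.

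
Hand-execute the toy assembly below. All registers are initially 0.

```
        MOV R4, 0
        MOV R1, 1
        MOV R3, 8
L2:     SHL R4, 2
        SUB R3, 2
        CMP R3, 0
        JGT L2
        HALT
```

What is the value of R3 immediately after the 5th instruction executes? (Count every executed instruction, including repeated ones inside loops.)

after MOV R4, 0: R4=0
after MOV R1, 1: R1=1
after MOV R3, 8: R3=8
after SHL R4, 2: R4=0<<2=0
after SUB R3, 2: R3=8-2=6
After step 5: R3 = 6.

6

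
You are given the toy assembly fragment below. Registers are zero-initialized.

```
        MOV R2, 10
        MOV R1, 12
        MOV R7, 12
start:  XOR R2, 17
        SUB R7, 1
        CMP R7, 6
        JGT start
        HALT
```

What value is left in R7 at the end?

R2=10
R1=12
R7=12
R2=10^17=27
R7=12-1=11
CMP R7, 6  (cmp 11,6)
JGT start: taken
R2=27^17=10
R7=11-1=10
CMP R7, 6  (cmp 10,6)
JGT start: taken
R2=10^17=27
R7=10-1=9
CMP R7, 6  (cmp 9,6)
JGT start: taken
R2=27^17=10
R7=9-1=8
CMP R7, 6  (cmp 8,6)
JGT start: taken
R2=10^17=27
R7=8-1=7
CMP R7, 6  (cmp 7,6)
JGT start: taken
R2=27^17=10
R7=7-1=6
CMP R7, 6  (cmp 6,6)
JGT start: not taken
halt.

6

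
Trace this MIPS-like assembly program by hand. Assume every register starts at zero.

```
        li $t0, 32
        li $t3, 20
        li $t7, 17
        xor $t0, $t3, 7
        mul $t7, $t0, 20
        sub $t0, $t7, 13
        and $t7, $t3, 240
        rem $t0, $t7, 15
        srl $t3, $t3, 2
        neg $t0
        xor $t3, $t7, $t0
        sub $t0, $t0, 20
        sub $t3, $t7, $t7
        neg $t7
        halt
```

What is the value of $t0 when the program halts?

-21

$t0=32
$t3=20
$t7=17
$t0=20^7=19
$t7=19*20=380
$t0=380-13=367
$t7=20&240=16
$t0=16%15=1
$t3=20>>2=5
$t0=-(1)=-1
$t3=16^(-1)=-17
$t0=(-1)-20=-21
$t3=16-16=0
$t7=-(16)=-16
halt.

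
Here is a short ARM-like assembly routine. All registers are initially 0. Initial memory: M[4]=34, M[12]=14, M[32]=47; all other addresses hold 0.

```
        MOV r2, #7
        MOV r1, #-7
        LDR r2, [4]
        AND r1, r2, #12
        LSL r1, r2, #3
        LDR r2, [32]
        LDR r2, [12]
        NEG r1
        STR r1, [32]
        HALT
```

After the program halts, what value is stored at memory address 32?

-272

r2=7
r1=-7
r2=M[4]=34
r1=34&12=0
r1=34<<3=272
r2=M[32]=47
r2=M[12]=14
r1=-(272)=-272
STR r1, [32] → M[32]=-272
halt.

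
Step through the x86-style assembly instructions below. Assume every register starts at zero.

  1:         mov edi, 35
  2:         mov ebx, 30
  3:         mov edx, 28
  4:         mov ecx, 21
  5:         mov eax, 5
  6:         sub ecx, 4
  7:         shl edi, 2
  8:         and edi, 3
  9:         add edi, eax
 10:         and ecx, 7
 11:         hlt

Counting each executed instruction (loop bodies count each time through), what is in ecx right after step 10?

mov edi, 35 → edi=35
mov ebx, 30 → ebx=30
mov edx, 28 → edx=28
mov ecx, 21 → ecx=21
mov eax, 5 → eax=5
sub ecx, 4 → ecx=21-4=17
shl edi, 2 → edi=35<<2=140
and edi, 3 → edi=140&3=0
add edi, eax → edi=0+5=5
and ecx, 7 → ecx=17&7=1
After step 10: ecx = 1.

1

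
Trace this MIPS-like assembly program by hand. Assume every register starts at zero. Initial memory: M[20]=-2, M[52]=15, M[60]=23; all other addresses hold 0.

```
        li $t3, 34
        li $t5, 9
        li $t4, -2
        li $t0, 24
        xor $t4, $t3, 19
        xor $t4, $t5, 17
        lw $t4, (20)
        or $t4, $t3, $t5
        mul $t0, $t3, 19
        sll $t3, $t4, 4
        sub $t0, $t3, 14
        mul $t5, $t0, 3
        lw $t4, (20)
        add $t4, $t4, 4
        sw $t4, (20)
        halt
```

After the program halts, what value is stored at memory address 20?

2

$t3=34
$t5=9
$t4=-2
$t0=24
$t4=34^19=49
$t4=9^17=24
$t4=M[20]=-2
$t4=34|9=43
$t0=34*19=646
$t3=43<<4=688
$t0=688-14=674
$t5=674*3=2022
$t4=M[20]=-2
$t4=(-2)+4=2
sw $t4, (20) → M[20]=2
halt.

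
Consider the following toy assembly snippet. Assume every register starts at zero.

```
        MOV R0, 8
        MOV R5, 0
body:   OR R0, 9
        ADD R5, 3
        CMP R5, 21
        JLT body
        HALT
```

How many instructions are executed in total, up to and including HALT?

MOV R0, 8 → R0=8
MOV R5, 0 → R5=0
OR R0, 9 → R0=8|9=9
ADD R5, 3 → R5=0+3=3
CMP R5, 21  (cmp 3,21)
JLT body: taken
OR R0, 9 → R0=9|9=9
ADD R5, 3 → R5=3+3=6
CMP R5, 21  (cmp 6,21)
JLT body: taken
OR R0, 9 → R0=9|9=9
ADD R5, 3 → R5=6+3=9
CMP R5, 21  (cmp 9,21)
JLT body: taken
OR R0, 9 → R0=9|9=9
ADD R5, 3 → R5=9+3=12
CMP R5, 21  (cmp 12,21)
JLT body: taken
OR R0, 9 → R0=9|9=9
ADD R5, 3 → R5=12+3=15
CMP R5, 21  (cmp 15,21)
JLT body: taken
OR R0, 9 → R0=9|9=9
ADD R5, 3 → R5=15+3=18
CMP R5, 21  (cmp 18,21)
JLT body: taken
OR R0, 9 → R0=9|9=9
ADD R5, 3 → R5=18+3=21
CMP R5, 21  (cmp 21,21)
JLT body: not taken
halt.
Total executed instructions: 31.

31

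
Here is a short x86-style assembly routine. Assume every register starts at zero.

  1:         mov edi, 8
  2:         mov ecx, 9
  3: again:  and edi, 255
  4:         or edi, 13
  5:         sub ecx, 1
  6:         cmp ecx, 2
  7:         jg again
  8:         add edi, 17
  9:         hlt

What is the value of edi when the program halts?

30

after mov edi, 8: edi=8
after mov ecx, 9: ecx=9
after and edi, 255: edi=8&255=8
after or edi, 13: edi=8|13=13
after sub ecx, 1: ecx=9-1=8
cmp ecx, 2  (cmp 8,2)
jg again: taken
after and edi, 255: edi=13&255=13
after or edi, 13: edi=13|13=13
after sub ecx, 1: ecx=8-1=7
cmp ecx, 2  (cmp 7,2)
jg again: taken
after and edi, 255: edi=13&255=13
after or edi, 13: edi=13|13=13
after sub ecx, 1: ecx=7-1=6
cmp ecx, 2  (cmp 6,2)
jg again: taken
after and edi, 255: edi=13&255=13
after or edi, 13: edi=13|13=13
after sub ecx, 1: ecx=6-1=5
cmp ecx, 2  (cmp 5,2)
jg again: taken
after and edi, 255: edi=13&255=13
after or edi, 13: edi=13|13=13
after sub ecx, 1: ecx=5-1=4
cmp ecx, 2  (cmp 4,2)
jg again: taken
after and edi, 255: edi=13&255=13
after or edi, 13: edi=13|13=13
after sub ecx, 1: ecx=4-1=3
cmp ecx, 2  (cmp 3,2)
jg again: taken
after and edi, 255: edi=13&255=13
after or edi, 13: edi=13|13=13
after sub ecx, 1: ecx=3-1=2
cmp ecx, 2  (cmp 2,2)
jg again: not taken
after add edi, 17: edi=13+17=30
halt.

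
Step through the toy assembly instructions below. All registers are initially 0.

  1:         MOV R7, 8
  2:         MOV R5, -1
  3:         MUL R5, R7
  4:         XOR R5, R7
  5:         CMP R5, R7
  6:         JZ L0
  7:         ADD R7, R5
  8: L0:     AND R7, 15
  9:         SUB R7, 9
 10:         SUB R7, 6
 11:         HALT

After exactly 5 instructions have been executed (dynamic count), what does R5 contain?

-16

after MOV R7, 8: R7=8
after MOV R5, -1: R5=-1
after MUL R5, R7: R5=(-1)*8=-8
after XOR R5, R7: R5=(-8)^8=-16
CMP R5, R7  (cmp -16,8)
After step 5: R5 = -16.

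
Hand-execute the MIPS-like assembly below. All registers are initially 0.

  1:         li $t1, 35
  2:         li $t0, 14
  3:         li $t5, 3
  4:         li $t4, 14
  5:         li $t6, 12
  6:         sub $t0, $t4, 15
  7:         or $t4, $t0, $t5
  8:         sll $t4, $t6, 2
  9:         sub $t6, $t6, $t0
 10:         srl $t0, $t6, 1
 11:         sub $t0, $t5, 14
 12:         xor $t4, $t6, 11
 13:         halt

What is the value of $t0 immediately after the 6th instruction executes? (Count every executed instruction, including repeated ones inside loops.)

-1

$t1=35
$t0=14
$t5=3
$t4=14
$t6=12
$t0=14-15=-1
After step 6: $t0 = -1.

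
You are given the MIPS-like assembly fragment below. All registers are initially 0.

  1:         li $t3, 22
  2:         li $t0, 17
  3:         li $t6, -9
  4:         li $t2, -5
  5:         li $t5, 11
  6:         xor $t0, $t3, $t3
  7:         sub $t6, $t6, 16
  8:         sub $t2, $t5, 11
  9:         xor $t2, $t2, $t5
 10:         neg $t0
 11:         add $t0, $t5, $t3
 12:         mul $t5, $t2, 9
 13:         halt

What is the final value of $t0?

33

$t3=22
$t0=17
$t6=-9
$t2=-5
$t5=11
$t0=22^22=0
$t6=(-9)-16=-25
$t2=11-11=0
$t2=0^11=11
$t0=-(0)=0
$t0=11+22=33
$t5=11*9=99
halt.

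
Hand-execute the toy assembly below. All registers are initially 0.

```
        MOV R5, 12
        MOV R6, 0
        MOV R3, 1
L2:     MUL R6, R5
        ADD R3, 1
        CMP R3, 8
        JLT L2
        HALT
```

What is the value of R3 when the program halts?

8

R5=12
R6=0
R3=1
R6=0*12=0
R3=1+1=2
CMP R3, 8  (cmp 2,8)
JLT L2: taken
R6=0*12=0
R3=2+1=3
CMP R3, 8  (cmp 3,8)
JLT L2: taken
R6=0*12=0
R3=3+1=4
CMP R3, 8  (cmp 4,8)
JLT L2: taken
R6=0*12=0
R3=4+1=5
CMP R3, 8  (cmp 5,8)
JLT L2: taken
R6=0*12=0
R3=5+1=6
CMP R3, 8  (cmp 6,8)
JLT L2: taken
R6=0*12=0
R3=6+1=7
CMP R3, 8  (cmp 7,8)
JLT L2: taken
R6=0*12=0
R3=7+1=8
CMP R3, 8  (cmp 8,8)
JLT L2: not taken
halt.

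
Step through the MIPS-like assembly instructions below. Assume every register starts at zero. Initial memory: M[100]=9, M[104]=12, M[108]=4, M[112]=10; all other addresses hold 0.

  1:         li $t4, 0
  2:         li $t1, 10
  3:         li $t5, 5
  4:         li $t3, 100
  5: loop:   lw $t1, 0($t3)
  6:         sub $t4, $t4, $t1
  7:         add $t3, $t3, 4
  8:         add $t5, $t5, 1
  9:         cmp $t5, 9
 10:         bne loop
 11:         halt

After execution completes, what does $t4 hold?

after li $t4, 0: $t4=0
after li $t1, 10: $t1=10
after li $t5, 5: $t5=5
after li $t3, 100: $t3=100
after lw $t1, 0($t3): $t1=M[100]=9
after sub $t4, $t4, $t1: $t4=0-9=-9
after add $t3, $t3, 4: $t3=100+4=104
after add $t5, $t5, 1: $t5=5+1=6
cmp $t5, 9  (cmp 6,9)
bne loop: taken
after lw $t1, 0($t3): $t1=M[104]=12
after sub $t4, $t4, $t1: $t4=(-9)-12=-21
after add $t3, $t3, 4: $t3=104+4=108
after add $t5, $t5, 1: $t5=6+1=7
cmp $t5, 9  (cmp 7,9)
bne loop: taken
after lw $t1, 0($t3): $t1=M[108]=4
after sub $t4, $t4, $t1: $t4=(-21)-4=-25
after add $t3, $t3, 4: $t3=108+4=112
after add $t5, $t5, 1: $t5=7+1=8
cmp $t5, 9  (cmp 8,9)
bne loop: taken
after lw $t1, 0($t3): $t1=M[112]=10
after sub $t4, $t4, $t1: $t4=(-25)-10=-35
after add $t3, $t3, 4: $t3=112+4=116
after add $t5, $t5, 1: $t5=8+1=9
cmp $t5, 9  (cmp 9,9)
bne loop: not taken
halt.

-35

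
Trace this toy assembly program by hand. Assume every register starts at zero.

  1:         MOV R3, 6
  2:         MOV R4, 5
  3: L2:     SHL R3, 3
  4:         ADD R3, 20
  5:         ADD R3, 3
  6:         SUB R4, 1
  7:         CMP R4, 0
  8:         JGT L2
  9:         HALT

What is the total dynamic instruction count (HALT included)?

33

MOV R3, 6 → R3=6
MOV R4, 5 → R4=5
SHL R3, 3 → R3=6<<3=48
ADD R3, 20 → R3=48+20=68
ADD R3, 3 → R3=68+3=71
SUB R4, 1 → R4=5-1=4
CMP R4, 0  (cmp 4,0)
JGT L2: taken
SHL R3, 3 → R3=71<<3=568
ADD R3, 20 → R3=568+20=588
ADD R3, 3 → R3=588+3=591
SUB R4, 1 → R4=4-1=3
CMP R4, 0  (cmp 3,0)
JGT L2: taken
SHL R3, 3 → R3=591<<3=4728
ADD R3, 20 → R3=4728+20=4748
ADD R3, 3 → R3=4748+3=4751
SUB R4, 1 → R4=3-1=2
CMP R4, 0  (cmp 2,0)
JGT L2: taken
SHL R3, 3 → R3=4751<<3=38008
ADD R3, 20 → R3=38008+20=38028
ADD R3, 3 → R3=38028+3=38031
SUB R4, 1 → R4=2-1=1
CMP R4, 0  (cmp 1,0)
JGT L2: taken
SHL R3, 3 → R3=38031<<3=304248
ADD R3, 20 → R3=304248+20=304268
ADD R3, 3 → R3=304268+3=304271
SUB R4, 1 → R4=1-1=0
CMP R4, 0  (cmp 0,0)
JGT L2: not taken
halt.
Total executed instructions: 33.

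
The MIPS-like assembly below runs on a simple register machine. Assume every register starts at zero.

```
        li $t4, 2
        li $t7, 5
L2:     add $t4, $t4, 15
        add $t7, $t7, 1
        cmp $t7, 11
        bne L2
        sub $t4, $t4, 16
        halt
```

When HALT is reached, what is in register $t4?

76

after li $t4, 2: $t4=2
after li $t7, 5: $t7=5
after add $t4, $t4, 15: $t4=2+15=17
after add $t7, $t7, 1: $t7=5+1=6
cmp $t7, 11  (cmp 6,11)
bne L2: taken
after add $t4, $t4, 15: $t4=17+15=32
after add $t7, $t7, 1: $t7=6+1=7
cmp $t7, 11  (cmp 7,11)
bne L2: taken
after add $t4, $t4, 15: $t4=32+15=47
after add $t7, $t7, 1: $t7=7+1=8
cmp $t7, 11  (cmp 8,11)
bne L2: taken
after add $t4, $t4, 15: $t4=47+15=62
after add $t7, $t7, 1: $t7=8+1=9
cmp $t7, 11  (cmp 9,11)
bne L2: taken
after add $t4, $t4, 15: $t4=62+15=77
after add $t7, $t7, 1: $t7=9+1=10
cmp $t7, 11  (cmp 10,11)
bne L2: taken
after add $t4, $t4, 15: $t4=77+15=92
after add $t7, $t7, 1: $t7=10+1=11
cmp $t7, 11  (cmp 11,11)
bne L2: not taken
after sub $t4, $t4, 16: $t4=92-16=76
halt.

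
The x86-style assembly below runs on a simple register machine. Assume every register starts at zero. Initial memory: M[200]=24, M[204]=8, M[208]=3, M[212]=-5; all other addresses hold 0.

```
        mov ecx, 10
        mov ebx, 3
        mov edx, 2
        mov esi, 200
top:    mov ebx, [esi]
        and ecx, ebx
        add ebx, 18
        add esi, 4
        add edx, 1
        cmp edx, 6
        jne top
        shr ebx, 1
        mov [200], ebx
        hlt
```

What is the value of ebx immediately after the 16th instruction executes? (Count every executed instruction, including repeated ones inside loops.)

ecx=10
ebx=3
edx=2
esi=200
ebx=M[200]=24
ecx=10&24=8
ebx=24+18=42
esi=200+4=204
edx=2+1=3
cmp edx, 6  (cmp 3,6)
jne top: taken
ebx=M[204]=8
ecx=8&8=8
ebx=8+18=26
esi=204+4=208
edx=3+1=4
After step 16: ebx = 26.

26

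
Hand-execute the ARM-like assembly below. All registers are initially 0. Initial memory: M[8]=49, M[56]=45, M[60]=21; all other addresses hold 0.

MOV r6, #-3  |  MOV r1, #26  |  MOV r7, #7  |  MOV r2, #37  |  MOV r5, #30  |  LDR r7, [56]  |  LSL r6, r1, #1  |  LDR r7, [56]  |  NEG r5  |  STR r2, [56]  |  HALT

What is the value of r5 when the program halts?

after MOV r6, #-3: r6=-3
after MOV r1, #26: r1=26
after MOV r7, #7: r7=7
after MOV r2, #37: r2=37
after MOV r5, #30: r5=30
after LDR r7, [56]: r7=M[56]=45
after LSL r6, r1, #1: r6=26<<1=52
after LDR r7, [56]: r7=M[56]=45
after NEG r5: r5=-(30)=-30
STR r2, [56] → M[56]=37
halt.

-30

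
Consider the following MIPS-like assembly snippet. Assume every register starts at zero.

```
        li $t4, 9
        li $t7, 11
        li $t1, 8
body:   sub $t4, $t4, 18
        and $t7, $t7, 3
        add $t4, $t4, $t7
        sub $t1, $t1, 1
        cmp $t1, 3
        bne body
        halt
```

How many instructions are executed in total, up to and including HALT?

34

$t4=9
$t7=11
$t1=8
$t4=9-18=-9
$t7=11&3=3
$t4=(-9)+3=-6
$t1=8-1=7
cmp $t1, 3  (cmp 7,3)
bne body: taken
$t4=(-6)-18=-24
$t7=3&3=3
$t4=(-24)+3=-21
$t1=7-1=6
cmp $t1, 3  (cmp 6,3)
bne body: taken
$t4=(-21)-18=-39
$t7=3&3=3
$t4=(-39)+3=-36
$t1=6-1=5
cmp $t1, 3  (cmp 5,3)
bne body: taken
$t4=(-36)-18=-54
$t7=3&3=3
$t4=(-54)+3=-51
$t1=5-1=4
cmp $t1, 3  (cmp 4,3)
bne body: taken
$t4=(-51)-18=-69
$t7=3&3=3
$t4=(-69)+3=-66
$t1=4-1=3
cmp $t1, 3  (cmp 3,3)
bne body: not taken
halt.
Total executed instructions: 34.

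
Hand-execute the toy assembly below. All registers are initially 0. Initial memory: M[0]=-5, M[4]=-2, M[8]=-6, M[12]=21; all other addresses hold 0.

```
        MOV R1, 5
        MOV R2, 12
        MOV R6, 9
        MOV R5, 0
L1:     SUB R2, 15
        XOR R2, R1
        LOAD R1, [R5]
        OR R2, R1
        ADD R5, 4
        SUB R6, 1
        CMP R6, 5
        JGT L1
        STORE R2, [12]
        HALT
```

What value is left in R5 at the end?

MOV R1, 5 → R1=5
MOV R2, 12 → R2=12
MOV R6, 9 → R6=9
MOV R5, 0 → R5=0
SUB R2, 15 → R2=12-15=-3
XOR R2, R1 → R2=(-3)^5=-8
LOAD R1, [R5] → R1=M[0]=-5
OR R2, R1 → R2=(-8)|(-5)=-5
ADD R5, 4 → R5=0+4=4
SUB R6, 1 → R6=9-1=8
CMP R6, 5  (cmp 8,5)
JGT L1: taken
SUB R2, 15 → R2=(-5)-15=-20
XOR R2, R1 → R2=(-20)^(-5)=23
LOAD R1, [R5] → R1=M[4]=-2
OR R2, R1 → R2=23|(-2)=-1
ADD R5, 4 → R5=4+4=8
SUB R6, 1 → R6=8-1=7
CMP R6, 5  (cmp 7,5)
JGT L1: taken
SUB R2, 15 → R2=(-1)-15=-16
XOR R2, R1 → R2=(-16)^(-2)=14
LOAD R1, [R5] → R1=M[8]=-6
OR R2, R1 → R2=14|(-6)=-2
ADD R5, 4 → R5=8+4=12
SUB R6, 1 → R6=7-1=6
CMP R6, 5  (cmp 6,5)
JGT L1: taken
SUB R2, 15 → R2=(-2)-15=-17
XOR R2, R1 → R2=(-17)^(-6)=21
LOAD R1, [R5] → R1=M[12]=21
OR R2, R1 → R2=21|21=21
ADD R5, 4 → R5=12+4=16
SUB R6, 1 → R6=6-1=5
CMP R6, 5  (cmp 5,5)
JGT L1: not taken
STORE R2, [12] → M[12]=21
halt.

16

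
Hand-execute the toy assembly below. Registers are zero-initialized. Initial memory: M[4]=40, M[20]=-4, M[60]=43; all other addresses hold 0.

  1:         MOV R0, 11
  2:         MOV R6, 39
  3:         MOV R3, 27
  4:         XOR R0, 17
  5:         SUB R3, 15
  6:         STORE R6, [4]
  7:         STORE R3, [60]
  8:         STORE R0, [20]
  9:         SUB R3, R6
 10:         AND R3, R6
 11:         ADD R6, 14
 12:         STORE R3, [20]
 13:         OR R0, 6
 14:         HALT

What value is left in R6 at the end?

53

after MOV R0, 11: R0=11
after MOV R6, 39: R6=39
after MOV R3, 27: R3=27
after XOR R0, 17: R0=11^17=26
after SUB R3, 15: R3=27-15=12
STORE R6, [4] → M[4]=39
STORE R3, [60] → M[60]=12
STORE R0, [20] → M[20]=26
after SUB R3, R6: R3=12-39=-27
after AND R3, R6: R3=(-27)&39=37
after ADD R6, 14: R6=39+14=53
STORE R3, [20] → M[20]=37
after OR R0, 6: R0=26|6=30
halt.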